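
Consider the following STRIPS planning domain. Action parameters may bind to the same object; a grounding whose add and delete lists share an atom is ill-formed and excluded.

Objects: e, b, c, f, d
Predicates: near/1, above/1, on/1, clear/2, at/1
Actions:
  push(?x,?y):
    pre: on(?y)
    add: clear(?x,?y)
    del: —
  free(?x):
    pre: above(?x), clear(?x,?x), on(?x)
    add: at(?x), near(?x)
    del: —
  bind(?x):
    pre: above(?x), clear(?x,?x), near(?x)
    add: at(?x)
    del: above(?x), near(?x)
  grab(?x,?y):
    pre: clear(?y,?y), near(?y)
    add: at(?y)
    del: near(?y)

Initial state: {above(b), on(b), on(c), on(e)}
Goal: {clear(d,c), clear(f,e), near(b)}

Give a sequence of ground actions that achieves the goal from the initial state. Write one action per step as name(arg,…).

1. push(b,b)  →  {above(b), clear(b,b), on(b), on(c), on(e)}
2. push(f,e)  →  {above(b), clear(b,b), clear(f,e), on(b), on(c), on(e)}
3. push(d,c)  →  {above(b), clear(b,b), clear(d,c), clear(f,e), on(b), on(c), on(e)}
4. free(b)  →  {above(b), at(b), clear(b,b), clear(d,c), clear(f,e), near(b), on(b), on(c), on(e)}

push(b,b); push(f,e); push(d,c); free(b)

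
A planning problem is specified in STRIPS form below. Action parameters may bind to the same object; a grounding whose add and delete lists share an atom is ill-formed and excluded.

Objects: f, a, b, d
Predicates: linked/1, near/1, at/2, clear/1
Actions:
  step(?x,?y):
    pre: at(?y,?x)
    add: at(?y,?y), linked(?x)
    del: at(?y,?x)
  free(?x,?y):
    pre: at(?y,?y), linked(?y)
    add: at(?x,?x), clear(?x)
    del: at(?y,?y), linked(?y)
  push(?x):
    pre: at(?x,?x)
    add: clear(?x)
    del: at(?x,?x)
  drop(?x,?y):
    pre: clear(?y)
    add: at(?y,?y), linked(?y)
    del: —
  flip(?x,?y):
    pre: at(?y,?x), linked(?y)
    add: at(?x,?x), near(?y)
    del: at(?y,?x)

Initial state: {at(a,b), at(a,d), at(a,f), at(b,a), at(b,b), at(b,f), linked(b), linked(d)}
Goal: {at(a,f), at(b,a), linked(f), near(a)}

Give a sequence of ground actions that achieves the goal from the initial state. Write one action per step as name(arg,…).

step(f,b); free(a,b); drop(f,a); flip(b,a)

1. step(f,b)  →  {at(a,b), at(a,d), at(a,f), at(b,a), at(b,b), linked(b), linked(d), linked(f)}
2. free(a,b)  →  {at(a,a), at(a,b), at(a,d), at(a,f), at(b,a), clear(a), linked(d), linked(f)}
3. drop(f,a)  →  {at(a,a), at(a,b), at(a,d), at(a,f), at(b,a), clear(a), linked(a), linked(d), linked(f)}
4. flip(b,a)  →  {at(a,a), at(a,d), at(a,f), at(b,a), at(b,b), clear(a), linked(a), linked(d), linked(f), near(a)}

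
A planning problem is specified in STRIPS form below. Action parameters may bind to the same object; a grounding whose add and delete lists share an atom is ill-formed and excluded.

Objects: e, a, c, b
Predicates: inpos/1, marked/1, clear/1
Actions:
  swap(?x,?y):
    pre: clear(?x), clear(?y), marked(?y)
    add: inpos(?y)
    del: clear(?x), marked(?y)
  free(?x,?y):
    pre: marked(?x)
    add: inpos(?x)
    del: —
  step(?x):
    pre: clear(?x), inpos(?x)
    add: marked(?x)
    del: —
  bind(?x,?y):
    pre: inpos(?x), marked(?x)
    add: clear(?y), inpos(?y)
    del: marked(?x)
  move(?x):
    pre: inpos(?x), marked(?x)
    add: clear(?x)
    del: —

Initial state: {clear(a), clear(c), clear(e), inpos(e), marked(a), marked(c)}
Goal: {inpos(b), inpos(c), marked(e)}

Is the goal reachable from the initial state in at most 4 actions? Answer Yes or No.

1. free(c,e)  →  {clear(a), clear(c), clear(e), inpos(c), inpos(e), marked(a), marked(c)}
2. step(e)  →  {clear(a), clear(c), clear(e), inpos(c), inpos(e), marked(a), marked(c), marked(e)}
3. bind(c,b)  →  {clear(a), clear(b), clear(c), clear(e), inpos(b), inpos(c), inpos(e), marked(a), marked(e)}
optimal plan length = 3; 3 ≤ 4

Yes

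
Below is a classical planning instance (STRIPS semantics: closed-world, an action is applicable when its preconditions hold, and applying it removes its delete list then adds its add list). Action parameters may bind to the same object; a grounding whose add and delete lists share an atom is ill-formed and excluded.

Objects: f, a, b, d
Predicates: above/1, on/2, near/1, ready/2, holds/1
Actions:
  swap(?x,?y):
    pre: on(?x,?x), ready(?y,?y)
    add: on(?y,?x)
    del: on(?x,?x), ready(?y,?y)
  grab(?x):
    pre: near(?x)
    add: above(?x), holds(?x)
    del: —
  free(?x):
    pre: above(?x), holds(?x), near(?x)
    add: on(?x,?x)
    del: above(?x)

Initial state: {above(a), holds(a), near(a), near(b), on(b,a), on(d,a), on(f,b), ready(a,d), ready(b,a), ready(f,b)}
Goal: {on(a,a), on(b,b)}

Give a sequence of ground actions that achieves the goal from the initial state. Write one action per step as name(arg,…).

grab(b); free(a); free(b)

1. grab(b)  →  {above(a), above(b), holds(a), holds(b), near(a), near(b), on(b,a), on(d,a), on(f,b), ready(a,d), ready(b,a), ready(f,b)}
2. free(a)  →  {above(b), holds(a), holds(b), near(a), near(b), on(a,a), on(b,a), on(d,a), on(f,b), ready(a,d), ready(b,a), ready(f,b)}
3. free(b)  →  {holds(a), holds(b), near(a), near(b), on(a,a), on(b,a), on(b,b), on(d,a), on(f,b), ready(a,d), ready(b,a), ready(f,b)}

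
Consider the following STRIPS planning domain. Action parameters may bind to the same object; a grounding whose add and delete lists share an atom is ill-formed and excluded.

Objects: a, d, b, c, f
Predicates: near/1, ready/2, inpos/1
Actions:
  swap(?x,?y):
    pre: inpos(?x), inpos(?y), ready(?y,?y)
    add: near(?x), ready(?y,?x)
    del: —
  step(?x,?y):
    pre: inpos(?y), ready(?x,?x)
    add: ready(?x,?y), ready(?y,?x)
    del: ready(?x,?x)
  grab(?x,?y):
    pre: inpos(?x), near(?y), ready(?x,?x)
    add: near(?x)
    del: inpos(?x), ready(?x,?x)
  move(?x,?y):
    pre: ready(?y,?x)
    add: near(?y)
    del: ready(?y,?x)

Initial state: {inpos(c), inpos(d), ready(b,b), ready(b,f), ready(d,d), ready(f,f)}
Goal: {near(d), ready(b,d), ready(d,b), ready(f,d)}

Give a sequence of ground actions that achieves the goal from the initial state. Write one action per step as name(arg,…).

1. swap(d,d)  →  {inpos(c), inpos(d), near(d), ready(b,b), ready(b,f), ready(d,d), ready(f,f)}
2. step(b,d)  →  {inpos(c), inpos(d), near(d), ready(b,d), ready(b,f), ready(d,b), ready(d,d), ready(f,f)}
3. step(f,d)  →  {inpos(c), inpos(d), near(d), ready(b,d), ready(b,f), ready(d,b), ready(d,d), ready(d,f), ready(f,d)}

swap(d,d); step(b,d); step(f,d)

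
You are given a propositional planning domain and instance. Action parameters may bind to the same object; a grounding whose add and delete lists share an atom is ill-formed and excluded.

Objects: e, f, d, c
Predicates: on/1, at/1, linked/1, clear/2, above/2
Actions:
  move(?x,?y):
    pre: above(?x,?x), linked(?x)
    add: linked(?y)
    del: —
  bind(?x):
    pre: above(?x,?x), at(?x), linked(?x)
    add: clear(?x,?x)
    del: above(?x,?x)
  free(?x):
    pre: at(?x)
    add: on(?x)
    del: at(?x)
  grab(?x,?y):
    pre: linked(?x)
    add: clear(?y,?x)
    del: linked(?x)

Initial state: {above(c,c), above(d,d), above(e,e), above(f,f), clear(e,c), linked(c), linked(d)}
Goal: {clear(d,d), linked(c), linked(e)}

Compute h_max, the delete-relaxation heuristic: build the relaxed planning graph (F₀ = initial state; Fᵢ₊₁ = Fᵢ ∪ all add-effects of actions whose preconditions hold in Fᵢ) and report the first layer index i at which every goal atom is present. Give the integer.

F0 = init (7 atoms)
F1 = F0 ∪ {clear(c,c), clear(c,d), clear(d,c), clear(d,d), clear(e,d), clear(f,c), clear(f,d), linked(e), linked(f)}  (16 atoms)
goal ⊆ F1  ⇒  h_max = 1

1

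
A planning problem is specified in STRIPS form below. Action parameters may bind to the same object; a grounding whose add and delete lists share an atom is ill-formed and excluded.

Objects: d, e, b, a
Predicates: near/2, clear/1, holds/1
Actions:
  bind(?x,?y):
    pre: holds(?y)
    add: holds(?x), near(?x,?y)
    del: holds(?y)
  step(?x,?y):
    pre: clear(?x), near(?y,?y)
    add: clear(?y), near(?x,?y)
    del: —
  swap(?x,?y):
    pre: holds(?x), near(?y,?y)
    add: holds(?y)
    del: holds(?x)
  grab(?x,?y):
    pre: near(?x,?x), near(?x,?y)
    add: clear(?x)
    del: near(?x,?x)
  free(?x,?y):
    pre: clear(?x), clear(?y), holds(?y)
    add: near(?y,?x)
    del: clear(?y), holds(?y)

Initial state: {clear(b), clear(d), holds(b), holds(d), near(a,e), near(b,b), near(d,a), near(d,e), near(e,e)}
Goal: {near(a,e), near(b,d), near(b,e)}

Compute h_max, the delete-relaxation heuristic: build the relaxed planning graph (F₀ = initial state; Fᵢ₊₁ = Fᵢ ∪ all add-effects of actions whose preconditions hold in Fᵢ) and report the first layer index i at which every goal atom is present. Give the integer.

F0 = init (9 atoms)
F1 = F0 ∪ {clear(e), holds(a), holds(e), near(a,b), near(a,d), near(b,d), near(b,e), near(d,b), near(d,d), near(e,b), near(e,d)}  (20 atoms)
goal ⊆ F1  ⇒  h_max = 1

1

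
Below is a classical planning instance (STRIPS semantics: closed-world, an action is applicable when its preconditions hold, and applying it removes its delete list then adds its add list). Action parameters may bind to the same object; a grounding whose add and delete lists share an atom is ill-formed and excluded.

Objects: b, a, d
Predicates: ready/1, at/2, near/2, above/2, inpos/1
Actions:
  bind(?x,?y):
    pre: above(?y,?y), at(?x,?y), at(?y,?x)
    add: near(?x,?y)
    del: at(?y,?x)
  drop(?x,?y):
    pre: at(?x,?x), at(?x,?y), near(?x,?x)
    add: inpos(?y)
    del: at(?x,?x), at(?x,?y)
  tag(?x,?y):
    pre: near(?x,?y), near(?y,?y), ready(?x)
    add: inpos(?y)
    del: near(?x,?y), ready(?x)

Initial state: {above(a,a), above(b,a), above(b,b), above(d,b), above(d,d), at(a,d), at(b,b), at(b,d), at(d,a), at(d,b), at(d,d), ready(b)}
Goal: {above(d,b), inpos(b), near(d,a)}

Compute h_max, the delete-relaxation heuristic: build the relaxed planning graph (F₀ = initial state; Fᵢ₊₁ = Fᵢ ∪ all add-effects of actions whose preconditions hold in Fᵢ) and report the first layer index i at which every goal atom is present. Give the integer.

2

F0 = init (12 atoms)
F1 = F0 ∪ {near(a,d), near(b,b), near(b,d), near(d,a), near(d,b), near(d,d)}  (18 atoms)
F2 = F1 ∪ {inpos(a), inpos(b), inpos(d)}  (21 atoms)
goal ⊆ F2  ⇒  h_max = 2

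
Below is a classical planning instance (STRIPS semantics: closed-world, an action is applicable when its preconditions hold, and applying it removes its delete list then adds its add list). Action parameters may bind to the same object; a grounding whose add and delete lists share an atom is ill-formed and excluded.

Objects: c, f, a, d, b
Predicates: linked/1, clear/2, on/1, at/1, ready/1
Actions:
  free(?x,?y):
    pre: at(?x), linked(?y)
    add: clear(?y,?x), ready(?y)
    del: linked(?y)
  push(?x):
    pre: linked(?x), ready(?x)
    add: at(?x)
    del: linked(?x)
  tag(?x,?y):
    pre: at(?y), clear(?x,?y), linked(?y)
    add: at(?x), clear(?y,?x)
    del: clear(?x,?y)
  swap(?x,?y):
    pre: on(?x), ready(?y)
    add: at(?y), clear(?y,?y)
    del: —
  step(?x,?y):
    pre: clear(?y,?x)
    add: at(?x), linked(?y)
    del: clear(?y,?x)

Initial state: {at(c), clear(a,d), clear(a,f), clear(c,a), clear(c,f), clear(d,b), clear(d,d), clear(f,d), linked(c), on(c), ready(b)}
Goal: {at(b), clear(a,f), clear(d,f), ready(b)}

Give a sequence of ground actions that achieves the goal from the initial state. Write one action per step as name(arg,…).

swap(c,b); step(d,d); tag(f,d)

1. swap(c,b)  →  {at(b), at(c), clear(a,d), clear(a,f), clear(b,b), clear(c,a), clear(c,f), clear(d,b), clear(d,d), clear(f,d), linked(c), on(c), ready(b)}
2. step(d,d)  →  {at(b), at(c), at(d), clear(a,d), clear(a,f), clear(b,b), clear(c,a), clear(c,f), clear(d,b), clear(f,d), linked(c), linked(d), on(c), ready(b)}
3. tag(f,d)  →  {at(b), at(c), at(d), at(f), clear(a,d), clear(a,f), clear(b,b), clear(c,a), clear(c,f), clear(d,b), clear(d,f), linked(c), linked(d), on(c), ready(b)}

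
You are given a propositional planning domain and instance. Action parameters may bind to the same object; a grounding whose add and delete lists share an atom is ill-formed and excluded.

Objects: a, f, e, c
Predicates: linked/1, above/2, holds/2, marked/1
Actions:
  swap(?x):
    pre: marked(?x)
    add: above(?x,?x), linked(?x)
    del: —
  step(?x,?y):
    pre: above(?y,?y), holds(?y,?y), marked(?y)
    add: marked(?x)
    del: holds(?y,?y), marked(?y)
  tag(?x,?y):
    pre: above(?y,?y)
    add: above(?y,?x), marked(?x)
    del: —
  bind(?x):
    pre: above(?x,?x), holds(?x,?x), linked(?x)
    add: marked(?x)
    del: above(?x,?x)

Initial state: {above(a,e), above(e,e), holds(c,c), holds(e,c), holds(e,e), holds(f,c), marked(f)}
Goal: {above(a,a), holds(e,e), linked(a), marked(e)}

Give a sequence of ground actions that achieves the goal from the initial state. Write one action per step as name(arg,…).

tag(a,e); swap(a); tag(e,a)

1. tag(a,e)  →  {above(a,e), above(e,a), above(e,e), holds(c,c), holds(e,c), holds(e,e), holds(f,c), marked(a), marked(f)}
2. swap(a)  →  {above(a,a), above(a,e), above(e,a), above(e,e), holds(c,c), holds(e,c), holds(e,e), holds(f,c), linked(a), marked(a), marked(f)}
3. tag(e,a)  →  {above(a,a), above(a,e), above(e,a), above(e,e), holds(c,c), holds(e,c), holds(e,e), holds(f,c), linked(a), marked(a), marked(e), marked(f)}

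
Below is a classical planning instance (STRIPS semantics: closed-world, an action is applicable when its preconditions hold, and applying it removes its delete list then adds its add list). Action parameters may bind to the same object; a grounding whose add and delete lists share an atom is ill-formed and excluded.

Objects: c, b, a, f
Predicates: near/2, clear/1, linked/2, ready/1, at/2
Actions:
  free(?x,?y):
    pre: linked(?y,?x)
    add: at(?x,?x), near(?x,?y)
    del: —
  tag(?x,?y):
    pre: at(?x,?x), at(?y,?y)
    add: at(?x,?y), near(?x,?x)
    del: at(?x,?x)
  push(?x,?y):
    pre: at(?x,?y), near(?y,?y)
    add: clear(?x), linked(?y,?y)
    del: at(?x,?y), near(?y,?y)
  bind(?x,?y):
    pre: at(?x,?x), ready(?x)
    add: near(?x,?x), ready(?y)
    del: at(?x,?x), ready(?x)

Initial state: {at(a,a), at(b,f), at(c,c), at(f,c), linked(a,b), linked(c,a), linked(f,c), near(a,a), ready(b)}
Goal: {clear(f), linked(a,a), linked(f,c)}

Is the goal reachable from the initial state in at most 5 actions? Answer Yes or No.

1. tag(c,a)  →  {at(a,a), at(b,f), at(c,a), at(f,c), linked(a,b), linked(c,a), linked(f,c), near(a,a), near(c,c), ready(b)}
2. push(c,a)  →  {at(a,a), at(b,f), at(f,c), clear(c), linked(a,a), linked(a,b), linked(c,a), linked(f,c), near(c,c), ready(b)}
3. push(f,c)  →  {at(a,a), at(b,f), clear(c), clear(f), linked(a,a), linked(a,b), linked(c,a), linked(c,c), linked(f,c), ready(b)}
optimal plan length = 3; 3 ≤ 5

Yes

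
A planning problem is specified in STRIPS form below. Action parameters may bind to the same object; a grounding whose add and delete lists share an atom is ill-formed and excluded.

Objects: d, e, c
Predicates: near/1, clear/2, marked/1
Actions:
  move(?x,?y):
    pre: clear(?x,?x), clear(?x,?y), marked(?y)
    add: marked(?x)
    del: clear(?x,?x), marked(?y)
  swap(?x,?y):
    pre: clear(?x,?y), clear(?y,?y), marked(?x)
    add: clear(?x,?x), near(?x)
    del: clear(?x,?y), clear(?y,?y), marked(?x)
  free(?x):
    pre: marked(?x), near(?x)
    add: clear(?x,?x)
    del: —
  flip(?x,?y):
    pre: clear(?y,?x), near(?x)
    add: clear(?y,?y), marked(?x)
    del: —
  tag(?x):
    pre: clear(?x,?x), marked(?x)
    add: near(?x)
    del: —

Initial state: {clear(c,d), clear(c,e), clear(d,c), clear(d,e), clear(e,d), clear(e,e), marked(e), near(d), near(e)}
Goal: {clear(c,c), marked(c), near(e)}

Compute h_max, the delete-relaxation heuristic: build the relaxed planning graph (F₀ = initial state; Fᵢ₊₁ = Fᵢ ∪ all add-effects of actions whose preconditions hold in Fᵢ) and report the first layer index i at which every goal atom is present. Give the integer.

2

F0 = init (9 atoms)
F1 = F0 ∪ {clear(c,c), clear(d,d), marked(d)}  (12 atoms)
F2 = F1 ∪ {marked(c)}  (13 atoms)
goal ⊆ F2  ⇒  h_max = 2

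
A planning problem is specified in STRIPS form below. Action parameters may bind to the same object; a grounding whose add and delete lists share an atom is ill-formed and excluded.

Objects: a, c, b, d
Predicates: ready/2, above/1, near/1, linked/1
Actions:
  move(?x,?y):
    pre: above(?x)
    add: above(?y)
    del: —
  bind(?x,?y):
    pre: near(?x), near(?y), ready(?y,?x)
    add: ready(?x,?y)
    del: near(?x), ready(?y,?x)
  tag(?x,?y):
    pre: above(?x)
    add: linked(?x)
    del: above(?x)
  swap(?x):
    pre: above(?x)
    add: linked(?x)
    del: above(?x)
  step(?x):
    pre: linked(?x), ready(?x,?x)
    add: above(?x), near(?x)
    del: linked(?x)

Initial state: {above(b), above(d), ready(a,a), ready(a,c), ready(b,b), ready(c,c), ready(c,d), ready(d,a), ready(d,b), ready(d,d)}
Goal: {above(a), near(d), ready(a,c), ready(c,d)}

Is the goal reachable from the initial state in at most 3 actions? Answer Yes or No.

1. move(b,a)  →  {above(a), above(b), above(d), ready(a,a), ready(a,c), ready(b,b), ready(c,c), ready(c,d), ready(d,a), ready(d,b), ready(d,d)}
2. tag(d,a)  →  {above(a), above(b), linked(d), ready(a,a), ready(a,c), ready(b,b), ready(c,c), ready(c,d), ready(d,a), ready(d,b), ready(d,d)}
3. step(d)  →  {above(a), above(b), above(d), near(d), ready(a,a), ready(a,c), ready(b,b), ready(c,c), ready(c,d), ready(d,a), ready(d,b), ready(d,d)}
optimal plan length = 3; 3 ≤ 3

Yes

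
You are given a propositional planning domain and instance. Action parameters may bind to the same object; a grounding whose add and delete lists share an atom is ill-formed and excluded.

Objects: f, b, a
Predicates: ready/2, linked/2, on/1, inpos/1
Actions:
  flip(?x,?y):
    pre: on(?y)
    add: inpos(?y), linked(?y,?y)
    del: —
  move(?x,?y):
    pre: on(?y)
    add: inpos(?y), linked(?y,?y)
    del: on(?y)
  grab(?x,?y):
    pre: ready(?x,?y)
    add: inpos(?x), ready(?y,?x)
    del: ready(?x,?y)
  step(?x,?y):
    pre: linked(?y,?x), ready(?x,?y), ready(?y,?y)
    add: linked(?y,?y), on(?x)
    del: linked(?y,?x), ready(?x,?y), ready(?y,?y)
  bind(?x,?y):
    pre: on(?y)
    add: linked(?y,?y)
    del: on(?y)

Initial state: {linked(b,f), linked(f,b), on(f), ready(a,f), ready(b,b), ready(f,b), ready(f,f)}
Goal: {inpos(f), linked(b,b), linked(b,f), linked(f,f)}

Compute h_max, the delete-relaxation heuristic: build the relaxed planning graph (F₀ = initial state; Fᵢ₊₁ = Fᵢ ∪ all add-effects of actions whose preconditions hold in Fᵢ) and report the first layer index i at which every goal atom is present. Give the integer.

1

F0 = init (7 atoms)
F1 = F0 ∪ {inpos(a), inpos(f), linked(b,b), linked(f,f), ready(b,f), ready(f,a)}  (13 atoms)
goal ⊆ F1  ⇒  h_max = 1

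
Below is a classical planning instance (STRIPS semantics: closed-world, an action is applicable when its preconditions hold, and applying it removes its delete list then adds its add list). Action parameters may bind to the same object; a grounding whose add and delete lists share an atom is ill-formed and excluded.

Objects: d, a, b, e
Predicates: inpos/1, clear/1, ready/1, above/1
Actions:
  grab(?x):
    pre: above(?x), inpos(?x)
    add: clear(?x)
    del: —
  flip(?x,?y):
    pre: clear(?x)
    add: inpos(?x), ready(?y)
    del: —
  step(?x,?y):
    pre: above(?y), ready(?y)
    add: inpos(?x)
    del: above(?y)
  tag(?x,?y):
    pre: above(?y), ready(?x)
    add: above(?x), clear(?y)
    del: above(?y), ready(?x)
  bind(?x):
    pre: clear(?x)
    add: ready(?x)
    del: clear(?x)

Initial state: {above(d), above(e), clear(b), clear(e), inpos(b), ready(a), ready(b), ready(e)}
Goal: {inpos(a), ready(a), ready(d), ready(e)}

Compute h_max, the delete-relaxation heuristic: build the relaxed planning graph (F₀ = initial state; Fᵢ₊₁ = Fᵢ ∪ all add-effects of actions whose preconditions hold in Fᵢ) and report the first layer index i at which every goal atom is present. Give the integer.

F0 = init (8 atoms)
F1 = F0 ∪ {above(a), above(b), clear(d), inpos(a), inpos(d), inpos(e), ready(d)}  (15 atoms)
goal ⊆ F1  ⇒  h_max = 1

1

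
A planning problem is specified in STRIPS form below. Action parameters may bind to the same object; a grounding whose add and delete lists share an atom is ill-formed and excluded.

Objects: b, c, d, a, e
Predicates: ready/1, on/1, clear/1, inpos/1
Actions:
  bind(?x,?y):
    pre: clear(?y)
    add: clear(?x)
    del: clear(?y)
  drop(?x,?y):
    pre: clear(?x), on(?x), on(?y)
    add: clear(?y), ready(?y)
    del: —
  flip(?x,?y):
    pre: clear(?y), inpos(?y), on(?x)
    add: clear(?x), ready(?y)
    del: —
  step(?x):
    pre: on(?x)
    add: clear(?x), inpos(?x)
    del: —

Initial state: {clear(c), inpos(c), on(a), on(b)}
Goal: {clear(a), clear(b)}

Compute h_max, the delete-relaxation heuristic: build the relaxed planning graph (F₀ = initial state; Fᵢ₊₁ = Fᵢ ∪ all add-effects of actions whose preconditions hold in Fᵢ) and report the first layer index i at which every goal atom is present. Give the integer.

1

F0 = init (4 atoms)
F1 = F0 ∪ {clear(a), clear(b), clear(d), clear(e), inpos(a), inpos(b), ready(c)}  (11 atoms)
goal ⊆ F1  ⇒  h_max = 1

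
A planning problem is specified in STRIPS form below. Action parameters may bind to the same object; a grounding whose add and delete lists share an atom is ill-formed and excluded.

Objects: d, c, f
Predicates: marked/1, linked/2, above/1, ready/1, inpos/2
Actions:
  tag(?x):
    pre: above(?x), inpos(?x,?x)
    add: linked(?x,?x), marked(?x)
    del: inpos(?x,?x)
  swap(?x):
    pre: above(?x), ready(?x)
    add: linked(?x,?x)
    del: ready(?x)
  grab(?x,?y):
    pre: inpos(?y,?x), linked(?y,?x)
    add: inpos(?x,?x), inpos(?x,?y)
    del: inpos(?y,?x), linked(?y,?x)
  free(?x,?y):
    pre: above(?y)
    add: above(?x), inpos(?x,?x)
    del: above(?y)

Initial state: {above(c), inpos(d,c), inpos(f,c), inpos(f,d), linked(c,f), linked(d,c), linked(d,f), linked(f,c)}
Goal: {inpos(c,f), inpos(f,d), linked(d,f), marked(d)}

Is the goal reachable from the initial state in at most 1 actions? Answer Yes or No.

No

1. grab(c,f)  →  {above(c), inpos(c,c), inpos(c,f), inpos(d,c), inpos(f,d), linked(c,f), linked(d,c), linked(d,f)}
2. free(d,c)  →  {above(d), inpos(c,c), inpos(c,f), inpos(d,c), inpos(d,d), inpos(f,d), linked(c,f), linked(d,c), linked(d,f)}
3. tag(d)  →  {above(d), inpos(c,c), inpos(c,f), inpos(d,c), inpos(f,d), linked(c,f), linked(d,c), linked(d,d), linked(d,f), marked(d)}
optimal plan length = 3; 3 > 1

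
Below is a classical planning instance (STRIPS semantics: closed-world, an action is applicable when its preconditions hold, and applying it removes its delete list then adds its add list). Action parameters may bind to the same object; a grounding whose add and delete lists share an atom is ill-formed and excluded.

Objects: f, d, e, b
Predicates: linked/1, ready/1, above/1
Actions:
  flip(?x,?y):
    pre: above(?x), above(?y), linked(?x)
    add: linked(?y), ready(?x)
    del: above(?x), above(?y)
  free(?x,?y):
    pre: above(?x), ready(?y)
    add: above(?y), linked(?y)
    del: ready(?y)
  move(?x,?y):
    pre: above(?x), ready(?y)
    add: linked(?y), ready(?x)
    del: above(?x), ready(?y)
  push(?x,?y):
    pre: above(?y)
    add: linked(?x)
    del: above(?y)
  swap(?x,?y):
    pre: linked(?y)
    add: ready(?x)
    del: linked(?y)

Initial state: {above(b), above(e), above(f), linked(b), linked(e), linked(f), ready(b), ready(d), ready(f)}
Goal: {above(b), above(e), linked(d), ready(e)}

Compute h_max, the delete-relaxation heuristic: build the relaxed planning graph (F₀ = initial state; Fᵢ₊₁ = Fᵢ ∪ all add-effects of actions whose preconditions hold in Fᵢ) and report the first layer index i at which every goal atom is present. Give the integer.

1

F0 = init (9 atoms)
F1 = F0 ∪ {above(d), linked(d), ready(e)}  (12 atoms)
goal ⊆ F1  ⇒  h_max = 1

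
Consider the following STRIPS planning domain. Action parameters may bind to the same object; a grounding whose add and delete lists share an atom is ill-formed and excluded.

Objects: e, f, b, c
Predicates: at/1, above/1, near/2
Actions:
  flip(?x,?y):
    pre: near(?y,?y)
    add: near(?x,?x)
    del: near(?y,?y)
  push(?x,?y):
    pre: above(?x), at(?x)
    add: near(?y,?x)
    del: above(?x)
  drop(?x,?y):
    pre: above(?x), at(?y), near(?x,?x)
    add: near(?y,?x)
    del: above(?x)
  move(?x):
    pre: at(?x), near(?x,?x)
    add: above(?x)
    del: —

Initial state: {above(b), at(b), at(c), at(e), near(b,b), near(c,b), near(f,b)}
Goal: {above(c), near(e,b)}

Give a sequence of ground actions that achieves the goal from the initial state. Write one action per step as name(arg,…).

1. flip(c,b)  →  {above(b), at(b), at(c), at(e), near(c,b), near(c,c), near(f,b)}
2. push(b,e)  →  {at(b), at(c), at(e), near(c,b), near(c,c), near(e,b), near(f,b)}
3. move(c)  →  {above(c), at(b), at(c), at(e), near(c,b), near(c,c), near(e,b), near(f,b)}

flip(c,b); push(b,e); move(c)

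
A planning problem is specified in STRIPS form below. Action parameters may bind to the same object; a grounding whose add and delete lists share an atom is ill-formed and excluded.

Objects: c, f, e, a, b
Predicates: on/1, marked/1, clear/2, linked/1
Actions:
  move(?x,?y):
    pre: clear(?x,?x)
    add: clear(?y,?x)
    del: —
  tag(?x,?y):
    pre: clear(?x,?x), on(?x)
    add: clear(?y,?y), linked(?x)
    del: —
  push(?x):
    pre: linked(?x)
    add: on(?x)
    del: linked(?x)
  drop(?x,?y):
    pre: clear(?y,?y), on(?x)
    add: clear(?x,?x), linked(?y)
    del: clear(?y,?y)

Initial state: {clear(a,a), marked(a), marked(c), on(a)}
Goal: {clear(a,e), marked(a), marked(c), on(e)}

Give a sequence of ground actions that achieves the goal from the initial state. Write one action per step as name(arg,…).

tag(a,e); move(e,a); drop(a,e); push(e)

1. tag(a,e)  →  {clear(a,a), clear(e,e), linked(a), marked(a), marked(c), on(a)}
2. move(e,a)  →  {clear(a,a), clear(a,e), clear(e,e), linked(a), marked(a), marked(c), on(a)}
3. drop(a,e)  →  {clear(a,a), clear(a,e), linked(a), linked(e), marked(a), marked(c), on(a)}
4. push(e)  →  {clear(a,a), clear(a,e), linked(a), marked(a), marked(c), on(a), on(e)}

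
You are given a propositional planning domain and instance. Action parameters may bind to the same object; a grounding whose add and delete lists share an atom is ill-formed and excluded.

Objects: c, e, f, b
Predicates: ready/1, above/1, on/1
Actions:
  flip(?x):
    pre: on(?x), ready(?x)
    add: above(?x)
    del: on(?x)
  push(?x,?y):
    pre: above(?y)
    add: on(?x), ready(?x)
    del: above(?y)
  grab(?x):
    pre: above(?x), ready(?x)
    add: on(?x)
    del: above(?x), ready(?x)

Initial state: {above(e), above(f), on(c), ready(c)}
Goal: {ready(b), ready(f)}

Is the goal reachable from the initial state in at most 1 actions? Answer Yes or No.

No

1. push(f,e)  →  {above(f), on(c), on(f), ready(c), ready(f)}
2. push(b,f)  →  {on(b), on(c), on(f), ready(b), ready(c), ready(f)}
optimal plan length = 2; 2 > 1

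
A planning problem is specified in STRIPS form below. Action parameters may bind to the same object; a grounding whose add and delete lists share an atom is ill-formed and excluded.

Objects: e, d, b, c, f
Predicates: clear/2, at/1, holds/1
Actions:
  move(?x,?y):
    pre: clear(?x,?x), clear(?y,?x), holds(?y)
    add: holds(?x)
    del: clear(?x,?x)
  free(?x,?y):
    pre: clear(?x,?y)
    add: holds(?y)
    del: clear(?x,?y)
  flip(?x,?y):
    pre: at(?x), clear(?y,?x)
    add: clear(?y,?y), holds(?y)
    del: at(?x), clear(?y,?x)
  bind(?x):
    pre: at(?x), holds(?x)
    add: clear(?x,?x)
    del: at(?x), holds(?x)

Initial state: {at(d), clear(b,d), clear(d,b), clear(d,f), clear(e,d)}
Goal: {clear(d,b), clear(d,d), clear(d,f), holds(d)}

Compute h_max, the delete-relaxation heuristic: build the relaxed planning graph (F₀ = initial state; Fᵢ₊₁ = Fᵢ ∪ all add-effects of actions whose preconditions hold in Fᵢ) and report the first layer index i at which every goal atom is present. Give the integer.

2

F0 = init (5 atoms)
F1 = F0 ∪ {clear(b,b), clear(e,e), holds(b), holds(d), holds(e), holds(f)}  (11 atoms)
F2 = F1 ∪ {clear(d,d)}  (12 atoms)
goal ⊆ F2  ⇒  h_max = 2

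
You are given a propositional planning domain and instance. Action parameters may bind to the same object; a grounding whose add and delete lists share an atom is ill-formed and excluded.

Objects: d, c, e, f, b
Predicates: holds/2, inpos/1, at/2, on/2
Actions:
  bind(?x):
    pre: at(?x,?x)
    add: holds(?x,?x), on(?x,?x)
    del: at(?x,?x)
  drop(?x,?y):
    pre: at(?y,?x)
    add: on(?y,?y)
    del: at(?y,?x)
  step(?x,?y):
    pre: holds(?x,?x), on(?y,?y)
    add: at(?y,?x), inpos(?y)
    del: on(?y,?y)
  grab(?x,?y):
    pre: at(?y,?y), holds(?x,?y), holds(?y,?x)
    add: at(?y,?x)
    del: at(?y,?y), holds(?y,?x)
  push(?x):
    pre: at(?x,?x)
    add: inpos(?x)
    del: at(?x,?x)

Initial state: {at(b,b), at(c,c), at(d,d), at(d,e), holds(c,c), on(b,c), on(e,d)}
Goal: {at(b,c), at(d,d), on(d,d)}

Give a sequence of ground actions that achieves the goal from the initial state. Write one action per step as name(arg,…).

bind(b); drop(e,d); step(c,b)

1. bind(b)  →  {at(c,c), at(d,d), at(d,e), holds(b,b), holds(c,c), on(b,b), on(b,c), on(e,d)}
2. drop(e,d)  →  {at(c,c), at(d,d), holds(b,b), holds(c,c), on(b,b), on(b,c), on(d,d), on(e,d)}
3. step(c,b)  →  {at(b,c), at(c,c), at(d,d), holds(b,b), holds(c,c), inpos(b), on(b,c), on(d,d), on(e,d)}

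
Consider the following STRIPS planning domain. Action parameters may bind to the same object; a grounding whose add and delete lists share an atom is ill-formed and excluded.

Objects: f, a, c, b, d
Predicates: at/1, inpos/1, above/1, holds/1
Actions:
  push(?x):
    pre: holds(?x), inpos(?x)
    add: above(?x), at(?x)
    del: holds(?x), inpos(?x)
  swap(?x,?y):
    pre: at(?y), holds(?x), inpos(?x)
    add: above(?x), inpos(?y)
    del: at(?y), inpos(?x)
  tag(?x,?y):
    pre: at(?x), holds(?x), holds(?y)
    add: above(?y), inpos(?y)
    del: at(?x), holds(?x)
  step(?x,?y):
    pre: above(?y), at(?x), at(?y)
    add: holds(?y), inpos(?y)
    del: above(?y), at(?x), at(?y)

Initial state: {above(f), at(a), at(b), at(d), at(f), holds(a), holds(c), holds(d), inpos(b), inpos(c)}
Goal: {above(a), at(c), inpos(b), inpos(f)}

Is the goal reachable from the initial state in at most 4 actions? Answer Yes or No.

Yes

1. push(c)  →  {above(c), above(f), at(a), at(b), at(c), at(d), at(f), holds(a), holds(d), inpos(b)}
2. tag(a,a)  →  {above(a), above(c), above(f), at(b), at(c), at(d), at(f), holds(d), inpos(a), inpos(b)}
3. step(f,f)  →  {above(a), above(c), at(b), at(c), at(d), holds(d), holds(f), inpos(a), inpos(b), inpos(f)}
optimal plan length = 3; 3 ≤ 4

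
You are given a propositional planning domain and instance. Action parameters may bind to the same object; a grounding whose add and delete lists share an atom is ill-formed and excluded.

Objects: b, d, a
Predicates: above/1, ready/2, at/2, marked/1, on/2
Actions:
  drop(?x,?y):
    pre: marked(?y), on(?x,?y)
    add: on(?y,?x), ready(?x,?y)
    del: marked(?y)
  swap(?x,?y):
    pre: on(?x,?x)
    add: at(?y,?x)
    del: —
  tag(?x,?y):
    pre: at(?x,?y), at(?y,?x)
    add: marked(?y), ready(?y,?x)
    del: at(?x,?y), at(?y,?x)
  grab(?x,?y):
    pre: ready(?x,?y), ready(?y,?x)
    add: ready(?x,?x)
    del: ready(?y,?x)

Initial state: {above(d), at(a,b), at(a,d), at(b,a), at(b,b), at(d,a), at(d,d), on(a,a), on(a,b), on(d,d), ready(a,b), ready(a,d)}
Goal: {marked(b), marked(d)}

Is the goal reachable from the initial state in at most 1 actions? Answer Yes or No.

1. tag(b,b)  →  {above(d), at(a,b), at(a,d), at(b,a), at(d,a), at(d,d), marked(b), on(a,a), on(a,b), on(d,d), ready(a,b), ready(a,d), ready(b,b)}
2. tag(d,d)  →  {above(d), at(a,b), at(a,d), at(b,a), at(d,a), marked(b), marked(d), on(a,a), on(a,b), on(d,d), ready(a,b), ready(a,d), ready(b,b), ready(d,d)}
optimal plan length = 2; 2 > 1

No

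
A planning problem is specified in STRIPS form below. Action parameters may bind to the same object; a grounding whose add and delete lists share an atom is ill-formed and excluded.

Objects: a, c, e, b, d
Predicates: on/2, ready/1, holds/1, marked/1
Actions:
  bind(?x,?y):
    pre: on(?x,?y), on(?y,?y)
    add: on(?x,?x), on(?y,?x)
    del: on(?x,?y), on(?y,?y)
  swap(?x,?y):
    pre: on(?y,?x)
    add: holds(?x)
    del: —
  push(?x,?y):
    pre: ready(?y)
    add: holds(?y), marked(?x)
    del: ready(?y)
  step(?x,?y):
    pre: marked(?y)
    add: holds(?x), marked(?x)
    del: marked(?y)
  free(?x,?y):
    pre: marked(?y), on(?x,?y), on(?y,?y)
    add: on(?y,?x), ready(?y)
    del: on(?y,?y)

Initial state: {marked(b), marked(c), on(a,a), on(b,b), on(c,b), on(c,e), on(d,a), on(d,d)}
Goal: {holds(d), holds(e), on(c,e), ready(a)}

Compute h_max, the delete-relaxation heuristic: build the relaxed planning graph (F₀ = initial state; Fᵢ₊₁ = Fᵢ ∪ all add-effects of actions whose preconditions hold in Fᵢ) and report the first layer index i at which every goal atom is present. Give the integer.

F0 = init (8 atoms)
F1 = F0 ∪ {holds(a), holds(b), holds(c), holds(d), holds(e), marked(a), marked(d), marked(e), on(a,d), on(b,c), on(c,c), ready(b)}  (20 atoms)
F2 = F1 ∪ {ready(a), ready(c), ready(d)}  (23 atoms)
goal ⊆ F2  ⇒  h_max = 2

2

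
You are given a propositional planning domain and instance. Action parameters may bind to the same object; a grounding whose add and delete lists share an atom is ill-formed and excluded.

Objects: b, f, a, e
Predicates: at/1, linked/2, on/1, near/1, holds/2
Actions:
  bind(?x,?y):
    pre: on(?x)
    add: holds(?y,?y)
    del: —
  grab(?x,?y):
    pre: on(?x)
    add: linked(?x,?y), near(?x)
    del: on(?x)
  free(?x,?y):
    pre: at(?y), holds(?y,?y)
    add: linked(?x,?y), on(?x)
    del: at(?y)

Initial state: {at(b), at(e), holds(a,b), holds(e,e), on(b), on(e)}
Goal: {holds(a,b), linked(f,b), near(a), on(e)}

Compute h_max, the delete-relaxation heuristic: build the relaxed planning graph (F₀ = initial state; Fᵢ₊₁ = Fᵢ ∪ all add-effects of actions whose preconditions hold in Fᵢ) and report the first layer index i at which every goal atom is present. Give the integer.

2

F0 = init (6 atoms)
F1 = F0 ∪ {holds(a,a), holds(b,b), holds(f,f), linked(a,e), linked(b,a), linked(b,b), linked(b,e), linked(b,f), linked(e,a), linked(e,b), linked(e,e), linked(e,f), linked(f,e), near(b), near(e), on(a), on(f)}  (23 atoms)
F2 = F1 ∪ {linked(a,a), linked(a,b), linked(a,f), linked(f,a), linked(f,b), linked(f,f), near(a), near(f)}  (31 atoms)
goal ⊆ F2  ⇒  h_max = 2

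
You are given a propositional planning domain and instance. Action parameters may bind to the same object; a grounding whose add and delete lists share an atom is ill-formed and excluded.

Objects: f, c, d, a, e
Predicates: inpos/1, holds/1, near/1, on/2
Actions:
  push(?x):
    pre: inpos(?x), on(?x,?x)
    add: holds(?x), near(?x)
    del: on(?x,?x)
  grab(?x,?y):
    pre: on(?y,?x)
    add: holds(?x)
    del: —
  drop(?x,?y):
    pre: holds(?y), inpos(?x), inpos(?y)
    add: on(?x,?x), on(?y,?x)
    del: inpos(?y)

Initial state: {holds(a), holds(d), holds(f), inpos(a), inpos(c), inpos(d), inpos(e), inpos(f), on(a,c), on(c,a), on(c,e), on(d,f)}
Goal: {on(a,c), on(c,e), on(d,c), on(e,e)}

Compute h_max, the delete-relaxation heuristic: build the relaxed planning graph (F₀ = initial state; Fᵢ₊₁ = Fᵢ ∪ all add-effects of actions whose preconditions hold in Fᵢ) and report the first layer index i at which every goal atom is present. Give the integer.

1

F0 = init (12 atoms)
F1 = F0 ∪ {holds(c), holds(e), on(a,a), on(a,d), on(a,e), on(a,f), on(c,c), on(d,a), on(d,c), on(d,d), on(d,e), on(e,e), on(f,a), on(f,c), on(f,d), on(f,e), on(f,f)}  (29 atoms)
goal ⊆ F1  ⇒  h_max = 1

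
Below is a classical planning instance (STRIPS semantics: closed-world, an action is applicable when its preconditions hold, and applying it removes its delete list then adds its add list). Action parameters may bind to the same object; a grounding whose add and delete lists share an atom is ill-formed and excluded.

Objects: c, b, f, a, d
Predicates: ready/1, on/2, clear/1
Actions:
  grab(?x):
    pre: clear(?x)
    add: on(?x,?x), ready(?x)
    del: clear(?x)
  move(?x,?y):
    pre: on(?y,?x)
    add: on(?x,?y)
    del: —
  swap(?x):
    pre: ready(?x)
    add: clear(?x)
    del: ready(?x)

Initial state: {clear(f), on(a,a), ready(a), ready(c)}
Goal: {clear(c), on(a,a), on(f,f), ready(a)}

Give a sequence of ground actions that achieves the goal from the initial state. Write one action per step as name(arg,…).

grab(f); swap(c)

1. grab(f)  →  {on(a,a), on(f,f), ready(a), ready(c), ready(f)}
2. swap(c)  →  {clear(c), on(a,a), on(f,f), ready(a), ready(f)}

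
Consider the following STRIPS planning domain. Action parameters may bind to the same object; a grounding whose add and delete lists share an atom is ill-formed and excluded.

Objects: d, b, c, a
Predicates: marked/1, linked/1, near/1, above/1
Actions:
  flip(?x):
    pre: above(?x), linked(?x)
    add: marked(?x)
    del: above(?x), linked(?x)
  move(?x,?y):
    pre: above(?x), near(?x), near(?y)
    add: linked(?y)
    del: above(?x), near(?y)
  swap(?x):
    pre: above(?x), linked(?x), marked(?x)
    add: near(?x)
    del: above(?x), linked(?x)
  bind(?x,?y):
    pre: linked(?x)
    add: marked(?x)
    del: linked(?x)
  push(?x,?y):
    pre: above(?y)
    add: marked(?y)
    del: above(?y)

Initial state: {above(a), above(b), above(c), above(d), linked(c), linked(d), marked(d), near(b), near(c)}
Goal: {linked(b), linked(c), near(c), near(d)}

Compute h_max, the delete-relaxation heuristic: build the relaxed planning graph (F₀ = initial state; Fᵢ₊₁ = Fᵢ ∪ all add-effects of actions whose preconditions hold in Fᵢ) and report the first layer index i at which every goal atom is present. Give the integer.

1

F0 = init (9 atoms)
F1 = F0 ∪ {linked(b), marked(a), marked(b), marked(c), near(d)}  (14 atoms)
goal ⊆ F1  ⇒  h_max = 1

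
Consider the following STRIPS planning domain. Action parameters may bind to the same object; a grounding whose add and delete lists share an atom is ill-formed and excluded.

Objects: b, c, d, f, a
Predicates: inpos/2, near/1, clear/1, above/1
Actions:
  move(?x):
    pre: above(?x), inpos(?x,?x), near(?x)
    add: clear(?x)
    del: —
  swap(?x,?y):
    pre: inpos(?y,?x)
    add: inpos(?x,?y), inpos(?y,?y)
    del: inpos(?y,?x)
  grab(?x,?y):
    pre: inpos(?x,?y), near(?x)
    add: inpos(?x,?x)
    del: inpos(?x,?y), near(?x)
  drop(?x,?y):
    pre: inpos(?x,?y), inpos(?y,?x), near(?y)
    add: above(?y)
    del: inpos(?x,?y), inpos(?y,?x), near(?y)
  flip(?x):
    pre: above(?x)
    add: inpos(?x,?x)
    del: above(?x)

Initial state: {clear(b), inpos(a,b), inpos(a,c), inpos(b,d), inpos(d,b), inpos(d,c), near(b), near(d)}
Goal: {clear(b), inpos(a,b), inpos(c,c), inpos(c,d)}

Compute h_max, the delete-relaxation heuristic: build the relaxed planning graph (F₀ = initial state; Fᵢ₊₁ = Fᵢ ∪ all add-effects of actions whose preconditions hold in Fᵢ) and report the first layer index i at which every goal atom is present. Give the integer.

2

F0 = init (8 atoms)
F1 = F0 ∪ {above(b), above(d), inpos(a,a), inpos(b,a), inpos(b,b), inpos(c,a), inpos(c,d), inpos(d,d)}  (16 atoms)
F2 = F1 ∪ {clear(d), inpos(c,c)}  (18 atoms)
goal ⊆ F2  ⇒  h_max = 2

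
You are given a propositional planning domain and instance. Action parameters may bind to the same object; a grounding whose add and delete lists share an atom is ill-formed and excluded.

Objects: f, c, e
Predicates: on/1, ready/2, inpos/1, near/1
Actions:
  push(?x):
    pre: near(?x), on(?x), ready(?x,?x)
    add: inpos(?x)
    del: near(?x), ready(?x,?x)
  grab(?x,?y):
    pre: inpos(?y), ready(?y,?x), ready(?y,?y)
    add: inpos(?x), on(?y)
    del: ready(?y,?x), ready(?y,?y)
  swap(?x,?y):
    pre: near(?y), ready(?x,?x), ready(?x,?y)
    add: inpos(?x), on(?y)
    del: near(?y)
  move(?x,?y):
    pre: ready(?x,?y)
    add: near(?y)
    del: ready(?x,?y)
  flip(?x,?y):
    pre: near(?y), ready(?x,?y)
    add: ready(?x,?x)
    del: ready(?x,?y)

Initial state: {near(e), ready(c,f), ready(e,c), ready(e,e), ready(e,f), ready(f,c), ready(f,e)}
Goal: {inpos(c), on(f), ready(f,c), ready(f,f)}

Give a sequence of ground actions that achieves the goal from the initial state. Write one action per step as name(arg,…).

1. move(c,f)  →  {near(e), near(f), ready(e,c), ready(e,e), ready(e,f), ready(f,c), ready(f,e)}
2. swap(e,f)  →  {inpos(e), near(e), on(f), ready(e,c), ready(e,e), ready(e,f), ready(f,c), ready(f,e)}
3. grab(c,e)  →  {inpos(c), inpos(e), near(e), on(e), on(f), ready(e,f), ready(f,c), ready(f,e)}
4. flip(f,e)  →  {inpos(c), inpos(e), near(e), on(e), on(f), ready(e,f), ready(f,c), ready(f,f)}

move(c,f); swap(e,f); grab(c,e); flip(f,e)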